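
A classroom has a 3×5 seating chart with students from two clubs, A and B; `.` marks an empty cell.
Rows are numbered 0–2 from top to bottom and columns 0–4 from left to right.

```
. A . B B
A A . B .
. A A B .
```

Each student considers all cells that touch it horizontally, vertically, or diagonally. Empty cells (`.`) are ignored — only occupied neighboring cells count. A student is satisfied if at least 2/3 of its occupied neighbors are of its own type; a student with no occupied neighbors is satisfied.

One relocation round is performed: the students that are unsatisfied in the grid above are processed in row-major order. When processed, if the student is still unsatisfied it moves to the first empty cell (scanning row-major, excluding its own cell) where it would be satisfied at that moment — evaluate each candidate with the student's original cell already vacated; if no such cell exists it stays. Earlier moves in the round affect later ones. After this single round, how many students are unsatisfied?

Initially unsatisfied (in order): (2,2), (2,3).
  (2,2) → (0,0).
  (2,3): now satisfied by earlier moves; stays.
Resulting grid:
A A . B B
A A . B .
. A . B .
All satisfied now.

0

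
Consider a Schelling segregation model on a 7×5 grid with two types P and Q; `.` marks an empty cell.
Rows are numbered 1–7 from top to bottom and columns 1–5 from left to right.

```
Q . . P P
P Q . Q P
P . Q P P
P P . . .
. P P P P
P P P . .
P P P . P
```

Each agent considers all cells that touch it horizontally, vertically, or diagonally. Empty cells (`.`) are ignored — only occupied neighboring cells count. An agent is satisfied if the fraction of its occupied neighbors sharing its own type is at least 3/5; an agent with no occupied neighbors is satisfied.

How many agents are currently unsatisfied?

Row 1: (1,1)Q 1/2 not · (1,4)P 2/3 satisfied · (1,5)P 2/3 satisfied
Row 2: (2,1)P 1/3 not · (2,2)Q 2/4 not · (2,4)Q 1/6 not · (2,5)P 4/5 satisfied
Row 3: (3,1)P 3/4 satisfied · (3,3)Q 2/4 not · (3,4)P 2/4 not · (3,5)P 2/3 satisfied
Row 4: (4,1)P 3/3 satisfied · (4,2)P 4/5 satisfied
Row 5: (5,2)P 6/6 satisfied · (5,3)P 5/5 satisfied · (5,4)P 3/3 satisfied · (5,5)P 1/1 satisfied
Row 6: (6,1)P 4/4 satisfied · (6,2)P 7/7 satisfied · (6,3)P 6/6 satisfied
Row 7: (7,1)P 3/3 satisfied · (7,2)P 5/5 satisfied · (7,3)P 3/3 satisfied · (7,5)P 0/0 satisfied
Unsatisfied: (1,1), (2,1), (2,2), (2,4), (3,3), (3,4) — 6 in total.

6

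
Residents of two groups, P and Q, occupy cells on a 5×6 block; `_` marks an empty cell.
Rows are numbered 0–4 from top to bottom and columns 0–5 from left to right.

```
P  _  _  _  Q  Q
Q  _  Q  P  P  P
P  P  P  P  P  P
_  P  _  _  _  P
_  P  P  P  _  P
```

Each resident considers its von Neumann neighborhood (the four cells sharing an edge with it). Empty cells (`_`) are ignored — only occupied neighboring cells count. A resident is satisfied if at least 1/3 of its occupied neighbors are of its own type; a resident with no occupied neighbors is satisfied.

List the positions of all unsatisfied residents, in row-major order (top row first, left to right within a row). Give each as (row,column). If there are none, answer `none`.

Row 0: (0,0)P 0/1 not · (0,4)Q 1/2 satisfied · (0,5)Q 1/2 satisfied
Row 1: (1,0)Q 0/2 not · (1,2)Q 0/2 not · (1,3)P 2/3 satisfied · (1,4)P 3/4 satisfied · (1,5)P 2/3 satisfied
Row 2: (2,0)P 1/2 satisfied · (2,1)P 3/3 satisfied · (2,2)P 2/3 satisfied · (2,3)P 3/3 satisfied · (2,4)P 3/3 satisfied · (2,5)P 3/3 satisfied
Row 3: (3,1)P 2/2 satisfied · (3,5)P 2/2 satisfied
Row 4: (4,1)P 2/2 satisfied · (4,2)P 2/2 satisfied · (4,3)P 1/1 satisfied · (4,5)P 1/1 satisfied

(0,0), (1,0), (1,2)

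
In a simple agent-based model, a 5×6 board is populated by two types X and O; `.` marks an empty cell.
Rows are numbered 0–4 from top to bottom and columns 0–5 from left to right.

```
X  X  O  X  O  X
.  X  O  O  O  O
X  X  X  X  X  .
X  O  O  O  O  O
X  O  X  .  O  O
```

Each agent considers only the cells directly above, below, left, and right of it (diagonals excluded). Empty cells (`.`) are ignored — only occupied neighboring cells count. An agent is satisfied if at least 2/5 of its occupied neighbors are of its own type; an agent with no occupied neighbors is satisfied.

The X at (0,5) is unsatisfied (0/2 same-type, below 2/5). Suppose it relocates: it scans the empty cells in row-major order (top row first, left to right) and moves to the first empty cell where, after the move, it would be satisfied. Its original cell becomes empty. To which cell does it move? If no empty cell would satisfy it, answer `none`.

Vacating (0,5). Empty cells in order:
  (1,0): 3/3 same-type → satisfied — stop here.

(1,0)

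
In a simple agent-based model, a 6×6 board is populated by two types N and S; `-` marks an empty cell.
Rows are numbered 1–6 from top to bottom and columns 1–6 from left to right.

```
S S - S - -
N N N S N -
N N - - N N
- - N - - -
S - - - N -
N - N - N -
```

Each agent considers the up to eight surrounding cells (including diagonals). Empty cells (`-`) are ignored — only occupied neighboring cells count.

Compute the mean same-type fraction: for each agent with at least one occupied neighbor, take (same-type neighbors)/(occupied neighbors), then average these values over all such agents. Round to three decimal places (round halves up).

(1,1)S 1/3
(1,2)S 1/4
(1,4)S 1/3
(2,1)N 3/5
(2,2)N 4/6
(2,3)N 2/5
(2,4)S 1/4
(2,5)N 2/4
(3,1)N 3/3
(3,2)N 5/5
(3,5)N 2/3
(3,6)N 2/2
(4,3)N 1/1
(5,1)S 0/1
(5,5)N 1/1
(6,1)N 0/1
(6,3)N — no occupied neighbors
(6,5)N 1/1
Sum over 17 agents: 1/3 + 1/4 + 1/3 + 3/5 + 4/6 + 2/5 + 1/4 + 2/4 + 3/3 + 5/5 + 2/3 + 2/2 + 1/1 + 0/1 + 1/1 + 0/1 + 1/1 = 10; mean = 10 ÷ 17 = 10/17 = 0.588235… → 0.588.

0.588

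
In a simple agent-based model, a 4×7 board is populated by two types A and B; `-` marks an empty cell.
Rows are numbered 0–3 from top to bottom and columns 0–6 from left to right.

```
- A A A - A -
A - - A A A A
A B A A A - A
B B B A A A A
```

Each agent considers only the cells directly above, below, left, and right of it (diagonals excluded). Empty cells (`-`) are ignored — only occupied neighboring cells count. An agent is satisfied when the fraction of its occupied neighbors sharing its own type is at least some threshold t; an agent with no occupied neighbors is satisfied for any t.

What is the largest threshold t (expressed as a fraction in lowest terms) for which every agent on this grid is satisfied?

1/3

Row 0: (0,1)A 1/1 · (0,2)A 2/2 · (0,3)A 2/2 · (0,5)A 1/1
Row 1: (1,0)A 1/1 · (1,3)A 3/3 · (1,4)A 3/3 · (1,5)A 3/3 · (1,6)A 2/2
Row 2: (2,0)A 1/3 · (2,1)B 1/3 · (2,2)A 1/3 · (2,3)A 4/4 · (2,4)A 3/3 · (2,6)A 2/2
Row 3: (3,0)B 1/2 · (3,1)B 3/3 · (3,2)B 1/3 · (3,3)A 2/3 · (3,4)A 3/3 · (3,5)A 2/2 · (3,6)A 2/2
The smallest same-type fraction is 1/3 at (2,0), which reduces to 1/3. Any threshold above that leaves this agent unsatisfied.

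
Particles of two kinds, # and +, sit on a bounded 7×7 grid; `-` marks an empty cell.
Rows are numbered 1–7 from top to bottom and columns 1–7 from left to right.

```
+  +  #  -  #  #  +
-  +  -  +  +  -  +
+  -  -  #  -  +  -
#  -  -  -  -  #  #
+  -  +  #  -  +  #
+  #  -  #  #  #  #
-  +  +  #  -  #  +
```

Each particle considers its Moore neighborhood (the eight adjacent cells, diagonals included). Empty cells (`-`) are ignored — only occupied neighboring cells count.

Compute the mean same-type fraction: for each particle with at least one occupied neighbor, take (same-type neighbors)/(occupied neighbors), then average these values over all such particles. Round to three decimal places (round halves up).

0.447

(1,1)+ 2/2
(1,2)+ 2/3
(1,3)# 0/3
(1,5)# 1/3
(1,6)# 1/4
(1,7)+ 1/2
(2,2)+ 3/4
(2,4)+ 1/4
(2,5)+ 2/5
(2,7)+ 2/3
(3,1)+ 1/2
(3,4)# 0/2
(3,6)+ 2/4
(4,1)# 0/2
(4,6)# 2/4
(4,7)# 2/4
(5,1)+ 1/3
(5,3)+ 0/3
(5,4)# 2/3
(5,6)+ 0/6
(5,7)# 4/5
(6,1)+ 2/3
(6,2)# 0/5
(6,4)# 3/5
(6,5)# 5/6
(6,6)# 4/6
(6,7)# 3/5
(7,2)+ 2/3
(7,3)+ 1/4
(7,4)# 2/3
(7,6)# 3/4
(7,7)+ 0/3
Sum over 32 particles: 2/2 + 2/3 + 0/3 + 1/3 + 1/4 + 1/2 + 3/4 + 1/4 + 2/5 + 2/3 + 1/2 + 0/2 + 2/4 + 0/2 + 2/4 + 2/4 + 1/3 + 0/3 + 2/3 + 0/6 + 4/5 + 2/3 + 0/5 + 3/5 + 5/6 + 4/6 + 3/5 + 2/3 + 1/4 + 2/3 + 3/4 + 0/3 = 859/60; mean = 859/60 ÷ 32 = 859/1920 = 0.447395… → 0.447.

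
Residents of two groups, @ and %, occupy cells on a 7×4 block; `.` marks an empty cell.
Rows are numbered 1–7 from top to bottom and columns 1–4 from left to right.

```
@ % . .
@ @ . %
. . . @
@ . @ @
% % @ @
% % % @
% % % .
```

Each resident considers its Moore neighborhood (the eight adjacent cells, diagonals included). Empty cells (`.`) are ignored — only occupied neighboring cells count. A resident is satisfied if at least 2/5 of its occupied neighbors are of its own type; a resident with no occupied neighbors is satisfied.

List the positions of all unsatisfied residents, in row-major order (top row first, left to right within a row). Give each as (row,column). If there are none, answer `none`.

(1,2), (2,4), (4,1)

Row 1: (1,1)@ 2/3 satisfied · (1,2)% 0/3 not
Row 2: (2,1)@ 2/3 satisfied · (2,2)@ 2/3 satisfied · (2,4)% 0/1 not
Row 3: (3,4)@ 2/3 satisfied
Row 4: (4,1)@ 0/2 not · (4,3)@ 4/5 satisfied · (4,4)@ 4/4 satisfied
Row 5: (5,1)% 3/4 satisfied · (5,2)% 4/7 satisfied · (5,3)@ 4/7 satisfied · (5,4)@ 4/5 satisfied
Row 6: (6,1)% 5/5 satisfied · (6,2)% 7/8 satisfied · (6,3)% 4/7 satisfied · (6,4)@ 2/4 satisfied
Row 7: (7,1)% 3/3 satisfied · (7,2)% 5/5 satisfied · (7,3)% 3/4 satisfied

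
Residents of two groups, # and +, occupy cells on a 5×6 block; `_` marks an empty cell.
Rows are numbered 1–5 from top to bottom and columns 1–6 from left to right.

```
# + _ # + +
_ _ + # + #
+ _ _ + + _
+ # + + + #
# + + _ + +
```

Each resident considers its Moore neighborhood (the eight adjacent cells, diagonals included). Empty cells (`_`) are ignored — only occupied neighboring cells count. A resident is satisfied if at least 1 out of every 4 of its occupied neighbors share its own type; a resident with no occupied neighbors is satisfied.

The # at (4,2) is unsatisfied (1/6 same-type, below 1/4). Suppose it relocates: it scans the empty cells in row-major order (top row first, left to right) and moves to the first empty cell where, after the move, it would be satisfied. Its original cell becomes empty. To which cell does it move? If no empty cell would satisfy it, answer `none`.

Vacating (4,2). Empty cells in order:
  (1,3): 2/4 same-type → satisfied — stop here.

(1,3)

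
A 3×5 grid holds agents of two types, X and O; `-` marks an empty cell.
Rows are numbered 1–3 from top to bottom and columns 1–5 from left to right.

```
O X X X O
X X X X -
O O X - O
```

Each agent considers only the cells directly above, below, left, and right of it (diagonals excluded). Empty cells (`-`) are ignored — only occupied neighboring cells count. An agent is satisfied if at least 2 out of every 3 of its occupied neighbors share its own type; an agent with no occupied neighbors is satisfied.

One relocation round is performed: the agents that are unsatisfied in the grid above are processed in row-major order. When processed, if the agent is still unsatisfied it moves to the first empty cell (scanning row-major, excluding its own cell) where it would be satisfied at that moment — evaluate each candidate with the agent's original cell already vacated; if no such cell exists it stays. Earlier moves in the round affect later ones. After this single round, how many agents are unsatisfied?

3

Initially unsatisfied (in order): (1,1), (1,5), (2,1), (3,1), (3,2), (3,3).
  (1,1) → (2,5).
  (1,5): no empty cell satisfies it; stays.
  (2,1) → (1,1).
  (3,1): now satisfied by earlier moves; stays.
  (3,2): no empty cell satisfies it; stays.
  (3,3) → (2,1).
Resulting grid:
X X X X O
X X X X O
O O - - O
Unsatisfied now: (1,5), (3,1), (3,2).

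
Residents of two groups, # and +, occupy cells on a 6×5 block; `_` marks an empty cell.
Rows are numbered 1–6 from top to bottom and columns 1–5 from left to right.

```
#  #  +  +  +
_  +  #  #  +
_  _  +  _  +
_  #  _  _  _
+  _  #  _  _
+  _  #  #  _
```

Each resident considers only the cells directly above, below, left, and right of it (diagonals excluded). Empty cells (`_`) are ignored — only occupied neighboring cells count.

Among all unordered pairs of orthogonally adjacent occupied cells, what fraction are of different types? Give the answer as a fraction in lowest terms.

7/16

Scan each occupied cell's neighbors to the right and below so each pair is counted once.
Row 1: #(1,1)–#(1,2)= #(1,2)–+(1,3)≠ #(1,2)–+(2,2)≠ +(1,3)–+(1,4)= +(1,3)–#(2,3)≠ +(1,4)–+(1,5)= +(1,4)–#(2,4)≠ +(1,5)–+(2,5)=  → 4/8 unlike.
Row 2: +(2,2)–#(2,3)≠ #(2,3)–#(2,4)= #(2,3)–+(3,3)≠ #(2,4)–+(2,5)≠ +(2,5)–+(3,5)=  → 3/5 unlike.
Row 5: +(5,1)–+(6,1)= #(5,3)–#(6,3)=  → 0/2 unlike.
Row 6: #(6,3)–#(6,4)=  → 0/1 unlike.
Total adjacent occupied pairs: 16; unlike-type pairs: 7.
7/16 is already in lowest terms.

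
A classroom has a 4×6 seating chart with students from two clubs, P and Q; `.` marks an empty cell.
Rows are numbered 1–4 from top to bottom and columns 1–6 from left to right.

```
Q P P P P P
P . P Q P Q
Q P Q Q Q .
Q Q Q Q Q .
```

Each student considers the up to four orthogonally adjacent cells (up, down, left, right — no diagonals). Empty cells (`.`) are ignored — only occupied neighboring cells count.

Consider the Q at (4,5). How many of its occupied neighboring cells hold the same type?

2

Occupied neighbors of (4,5): (3,5)=Q, (4,4)=Q.
Same type (Q): 2 of 2.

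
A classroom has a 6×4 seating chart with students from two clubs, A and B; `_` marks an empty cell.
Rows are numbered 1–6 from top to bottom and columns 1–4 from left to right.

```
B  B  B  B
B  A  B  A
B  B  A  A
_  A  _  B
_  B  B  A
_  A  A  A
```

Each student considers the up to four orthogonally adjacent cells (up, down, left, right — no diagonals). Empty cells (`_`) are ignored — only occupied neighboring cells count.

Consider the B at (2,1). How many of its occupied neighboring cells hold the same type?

Occupied neighbors of (2,1): (1,1)=B, (3,1)=B, (2,2)=A.
Same type (B): 2 of 3.

2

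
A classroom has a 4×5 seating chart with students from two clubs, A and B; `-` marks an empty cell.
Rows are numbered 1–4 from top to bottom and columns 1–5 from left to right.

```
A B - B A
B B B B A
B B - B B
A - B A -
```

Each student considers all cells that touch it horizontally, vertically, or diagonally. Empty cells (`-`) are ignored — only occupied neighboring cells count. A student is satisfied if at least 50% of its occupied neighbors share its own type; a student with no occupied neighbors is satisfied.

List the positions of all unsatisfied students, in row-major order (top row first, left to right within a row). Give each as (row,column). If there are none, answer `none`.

Row 1: (1,1)A 0/3 unhappy · (1,2)B 3/4 ok · (1,4)B 2/4 ok · (1,5)A 1/3 unhappy
Row 2: (2,1)B 4/5 ok · (2,2)B 5/6 ok · (2,3)B 6/6 ok · (2,4)B 4/6 ok · (2,5)A 1/5 unhappy
Row 3: (3,1)B 3/4 ok · (3,2)B 5/6 ok · (3,4)B 4/6 ok · (3,5)B 2/4 ok
Row 4: (4,1)A 0/2 unhappy · (4,3)B 2/3 ok · (4,4)A 0/3 unhappy

(1,1), (1,5), (2,5), (4,1), (4,4)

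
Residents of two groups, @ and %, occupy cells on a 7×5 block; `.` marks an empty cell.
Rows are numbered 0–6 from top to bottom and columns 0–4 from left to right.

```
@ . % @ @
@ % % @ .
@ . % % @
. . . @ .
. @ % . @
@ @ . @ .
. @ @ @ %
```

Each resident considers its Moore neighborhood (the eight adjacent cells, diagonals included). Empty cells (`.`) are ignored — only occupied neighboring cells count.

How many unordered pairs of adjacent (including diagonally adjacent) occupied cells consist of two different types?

18

Scan each occupied cell's neighbors to the right and below (and the two forward diagonals) so each pair is counted once.
Row 0: @(0,0)–@(1,0)= @(0,0)–%(1,1)≠ %(0,2)–@(0,3)≠ %(0,2)–%(1,2)= %(0,2)–@(1,3)≠ %(0,2)–%(1,1)= @(0,3)–@(0,4)= @(0,3)–@(1,3)= @(0,3)–%(1,2)≠ @(0,4)–@(1,3)=  → 4/10 unlike.
Row 1: @(1,0)–%(1,1)≠ @(1,0)–@(2,0)= %(1,1)–%(1,2)= %(1,1)–%(2,2)= %(1,1)–@(2,0)≠ %(1,2)–@(1,3)≠ %(1,2)–%(2,2)= %(1,2)–%(2,3)= @(1,3)–%(2,3)≠ @(1,3)–@(2,4)= @(1,3)–%(2,2)≠  → 5/11 unlike.
Row 2: %(2,2)–%(2,3)= %(2,2)–@(3,3)≠ %(2,3)–@(2,4)≠ %(2,3)–@(3,3)≠ @(2,4)–@(3,3)=  → 3/5 unlike.
Row 3: @(3,3)–@(4,4)= @(3,3)–%(4,2)≠  → 1/2 unlike.
Row 4: @(4,1)–%(4,2)≠ @(4,1)–@(5,1)= @(4,1)–@(5,0)= %(4,2)–@(5,3)≠ %(4,2)–@(5,1)≠ @(4,4)–@(5,3)=  → 3/6 unlike.
Row 5: @(5,0)–@(5,1)= @(5,0)–@(6,1)= @(5,1)–@(6,1)= @(5,1)–@(6,2)= @(5,3)–@(6,3)= @(5,3)–%(6,4)≠ @(5,3)–@(6,2)=  → 1/7 unlike.
Row 6: @(6,1)–@(6,2)= @(6,2)–@(6,3)= @(6,3)–%(6,4)≠  → 1/3 unlike.
Total adjacent occupied pairs: 44; unlike-type pairs: 18.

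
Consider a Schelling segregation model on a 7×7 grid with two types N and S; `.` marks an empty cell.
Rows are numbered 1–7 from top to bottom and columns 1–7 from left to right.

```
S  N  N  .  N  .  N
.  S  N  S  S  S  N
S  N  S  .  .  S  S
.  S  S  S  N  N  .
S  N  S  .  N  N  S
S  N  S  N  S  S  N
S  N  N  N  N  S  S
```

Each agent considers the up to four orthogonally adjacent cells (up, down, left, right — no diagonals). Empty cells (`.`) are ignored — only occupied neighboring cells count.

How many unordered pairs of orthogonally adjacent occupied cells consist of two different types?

31

Scan each occupied cell's neighbors to the right and below so each pair is counted once.
Row 1: S(1,1)–N(1,2)≠ N(1,2)–N(1,3)= N(1,2)–S(2,2)≠ N(1,3)–N(2,3)= N(1,5)–S(2,5)≠ N(1,7)–N(2,7)=  → 3/6 unlike.
Row 2: S(2,2)–N(2,3)≠ S(2,2)–N(3,2)≠ N(2,3)–S(2,4)≠ N(2,3)–S(3,3)≠ S(2,4)–S(2,5)= S(2,5)–S(2,6)= S(2,6)–N(2,7)≠ S(2,6)–S(3,6)= N(2,7)–S(3,7)≠  → 6/9 unlike.
Row 3: S(3,1)–N(3,2)≠ N(3,2)–S(3,3)≠ N(3,2)–S(4,2)≠ S(3,3)–S(4,3)= S(3,6)–S(3,7)= S(3,6)–N(4,6)≠  → 4/6 unlike.
Row 4: S(4,2)–S(4,3)= S(4,2)–N(5,2)≠ S(4,3)–S(4,4)= S(4,3)–S(5,3)= S(4,4)–N(4,5)≠ N(4,5)–N(4,6)= N(4,5)–N(5,5)= N(4,6)–N(5,6)=  → 2/8 unlike.
Row 5: S(5,1)–N(5,2)≠ S(5,1)–S(6,1)= N(5,2)–S(5,3)≠ N(5,2)–N(6,2)= S(5,3)–S(6,3)= N(5,5)–N(5,6)= N(5,5)–S(6,5)≠ N(5,6)–S(5,7)≠ N(5,6)–S(6,6)≠ S(5,7)–N(6,7)≠  → 6/10 unlike.
Row 6: S(6,1)–N(6,2)≠ S(6,1)–S(7,1)= N(6,2)–S(6,3)≠ N(6,2)–N(7,2)= S(6,3)–N(6,4)≠ S(6,3)–N(7,3)≠ N(6,4)–S(6,5)≠ N(6,4)–N(7,4)= S(6,5)–S(6,6)= S(6,5)–N(7,5)≠ S(6,6)–N(6,7)≠ S(6,6)–S(7,6)= N(6,7)–S(7,7)≠  → 8/13 unlike.
Row 7: S(7,1)–N(7,2)≠ N(7,2)–N(7,3)= N(7,3)–N(7,4)= N(7,4)–N(7,5)= N(7,5)–S(7,6)≠ S(7,6)–S(7,7)=  → 2/6 unlike.
Total adjacent occupied pairs: 58; unlike-type pairs: 31.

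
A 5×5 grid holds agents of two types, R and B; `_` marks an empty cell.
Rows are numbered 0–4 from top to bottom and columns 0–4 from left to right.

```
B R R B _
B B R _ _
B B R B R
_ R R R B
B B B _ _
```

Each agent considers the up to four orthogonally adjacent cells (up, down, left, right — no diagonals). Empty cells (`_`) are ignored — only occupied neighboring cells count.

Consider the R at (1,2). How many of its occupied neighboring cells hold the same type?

2

Occupied neighbors of (1,2): (0,2)=R, (2,2)=R, (1,1)=B.
Same type (R): 2 of 3.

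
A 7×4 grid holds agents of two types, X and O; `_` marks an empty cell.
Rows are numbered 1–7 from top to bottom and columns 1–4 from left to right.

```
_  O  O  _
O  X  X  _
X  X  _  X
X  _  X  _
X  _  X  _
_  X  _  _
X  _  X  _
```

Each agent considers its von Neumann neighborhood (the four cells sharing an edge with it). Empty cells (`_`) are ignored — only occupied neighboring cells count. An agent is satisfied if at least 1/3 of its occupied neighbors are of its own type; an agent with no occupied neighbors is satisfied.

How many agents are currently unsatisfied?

1

(1,2)O 1/2 ✓
(1,3)O 1/2 ✓
(2,1)O 0/2 ✗
(2,2)X 2/4 ✓
(2,3)X 1/2 ✓
(3,1)X 2/3 ✓
(3,2)X 2/2 ✓
(3,4)X 0/0 ✓
(4,1)X 2/2 ✓
(4,3)X 1/1 ✓
(5,1)X 1/1 ✓
(5,3)X 1/1 ✓
(6,2)X 0/0 ✓
(7,1)X 0/0 ✓
(7,3)X 0/0 ✓
Unsatisfied: (2,1) — 1 in total.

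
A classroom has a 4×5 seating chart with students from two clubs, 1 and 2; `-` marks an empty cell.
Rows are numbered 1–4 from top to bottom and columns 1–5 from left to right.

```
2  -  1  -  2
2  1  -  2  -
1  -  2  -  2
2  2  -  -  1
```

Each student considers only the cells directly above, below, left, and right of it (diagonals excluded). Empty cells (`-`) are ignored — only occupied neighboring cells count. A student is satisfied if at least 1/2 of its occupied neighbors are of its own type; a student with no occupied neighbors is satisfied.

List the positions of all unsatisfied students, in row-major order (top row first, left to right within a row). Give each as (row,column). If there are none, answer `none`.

(2,1), (2,2), (3,1), (3,5), (4,5)

Row 1: (1,1)2 1/1 ok · (1,3)1 0/0 ok · (1,5)2 0/0 ok
Row 2: (2,1)2 1/3 unhappy · (2,2)1 0/1 unhappy · (2,4)2 0/0 ok
Row 3: (3,1)1 0/2 unhappy · (3,3)2 0/0 ok · (3,5)2 0/1 unhappy
Row 4: (4,1)2 1/2 ok · (4,2)2 1/1 ok · (4,5)1 0/1 unhappy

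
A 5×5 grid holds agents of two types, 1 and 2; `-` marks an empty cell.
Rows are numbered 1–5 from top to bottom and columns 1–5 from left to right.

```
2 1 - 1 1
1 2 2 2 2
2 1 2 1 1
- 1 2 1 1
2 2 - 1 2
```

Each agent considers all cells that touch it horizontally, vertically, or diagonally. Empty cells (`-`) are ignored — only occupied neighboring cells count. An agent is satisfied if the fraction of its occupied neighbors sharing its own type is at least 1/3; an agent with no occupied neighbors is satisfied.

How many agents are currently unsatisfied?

Row 1: (1,1)2 1/3 ok · (1,2)1 1/4 unhappy · (1,4)1 1/4 unhappy · (1,5)1 1/3 ok
Row 2: (2,1)1 2/5 ok · (2,2)2 4/7 ok · (2,3)2 3/7 ok · (2,4)2 3/7 ok · (2,5)2 1/5 unhappy
Row 3: (3,1)2 1/4 unhappy · (3,2)1 2/7 unhappy · (3,3)2 4/8 ok · (3,4)1 3/8 ok · (3,5)1 3/5 ok
Row 4: (4,2)1 1/6 unhappy · (4,3)2 2/7 unhappy · (4,4)1 4/7 ok · (4,5)1 4/5 ok
Row 5: (5,1)2 1/2 ok · (5,2)2 2/3 ok · (5,4)1 2/4 ok · (5,5)2 0/3 unhappy
Unsatisfied: (1,2), (1,4), (2,5), (3,1), (3,2), (4,2), (4,3), (5,5) — 8 in total.

8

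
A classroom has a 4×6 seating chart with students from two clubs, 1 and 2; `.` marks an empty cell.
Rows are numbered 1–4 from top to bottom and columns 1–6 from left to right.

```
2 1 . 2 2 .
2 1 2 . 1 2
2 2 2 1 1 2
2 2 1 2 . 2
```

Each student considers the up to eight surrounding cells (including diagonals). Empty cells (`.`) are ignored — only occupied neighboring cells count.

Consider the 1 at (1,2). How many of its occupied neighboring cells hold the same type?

1

Occupied neighbors of (1,2): (1,1)=2, (2,1)=2, (2,2)=1, (2,3)=2.
Same type (1): 1 of 4.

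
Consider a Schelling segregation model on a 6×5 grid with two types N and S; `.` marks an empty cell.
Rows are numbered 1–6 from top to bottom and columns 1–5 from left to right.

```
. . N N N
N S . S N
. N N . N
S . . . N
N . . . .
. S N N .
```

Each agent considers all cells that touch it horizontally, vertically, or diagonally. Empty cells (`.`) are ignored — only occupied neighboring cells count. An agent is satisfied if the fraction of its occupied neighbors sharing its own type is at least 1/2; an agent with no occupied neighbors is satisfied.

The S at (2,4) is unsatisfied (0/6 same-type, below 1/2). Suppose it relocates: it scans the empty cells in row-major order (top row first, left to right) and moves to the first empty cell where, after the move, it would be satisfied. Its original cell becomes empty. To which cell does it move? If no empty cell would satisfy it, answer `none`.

(1,1)

Vacating (2,4). Empty cells in order:
  (1,1): 1/2 same-type → satisfied — stop here.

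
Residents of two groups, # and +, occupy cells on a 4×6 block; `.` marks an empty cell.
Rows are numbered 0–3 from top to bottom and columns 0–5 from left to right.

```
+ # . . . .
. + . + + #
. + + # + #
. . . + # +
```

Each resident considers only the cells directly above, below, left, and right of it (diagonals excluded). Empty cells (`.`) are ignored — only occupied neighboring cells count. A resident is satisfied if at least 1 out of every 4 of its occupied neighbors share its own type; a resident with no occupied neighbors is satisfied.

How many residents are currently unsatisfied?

6

Row 0: (0,0)+ 0/1 not · (0,1)# 0/2 not
Row 1: (1,1)+ 1/2 satisfied · (1,3)+ 1/2 satisfied · (1,4)+ 2/3 satisfied · (1,5)# 1/2 satisfied
Row 2: (2,1)+ 2/2 satisfied · (2,2)+ 1/2 satisfied · (2,3)# 0/4 not · (2,4)+ 1/4 satisfied · (2,5)# 1/3 satisfied
Row 3: (3,3)+ 0/2 not · (3,4)# 0/3 not · (3,5)+ 0/2 not
Unsatisfied: (0,0), (0,1), (2,3), (3,3), (3,4), (3,5) — 6 in total.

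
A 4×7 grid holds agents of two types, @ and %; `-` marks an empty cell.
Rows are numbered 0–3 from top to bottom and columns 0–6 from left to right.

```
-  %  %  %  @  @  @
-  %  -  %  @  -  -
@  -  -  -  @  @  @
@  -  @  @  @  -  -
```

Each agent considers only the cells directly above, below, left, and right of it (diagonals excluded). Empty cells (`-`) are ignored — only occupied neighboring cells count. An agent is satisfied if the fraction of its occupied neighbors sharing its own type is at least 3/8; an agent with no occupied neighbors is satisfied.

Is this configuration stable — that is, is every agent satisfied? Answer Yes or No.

Yes

(0,1)% 2/2 ok
(0,2)% 2/2 ok
(0,3)% 2/3 ok
(0,4)@ 2/3 ok
(0,5)@ 2/2 ok
(0,6)@ 1/1 ok
(1,1)% 1/1 ok
(1,3)% 1/2 ok
(1,4)@ 2/3 ok
(2,0)@ 1/1 ok
(2,4)@ 3/3 ok
(2,5)@ 2/2 ok
(2,6)@ 1/1 ok
(3,0)@ 1/1 ok
(3,2)@ 1/1 ok
(3,3)@ 2/2 ok
(3,4)@ 2/2 ok
All meet the threshold, so the configuration is stable.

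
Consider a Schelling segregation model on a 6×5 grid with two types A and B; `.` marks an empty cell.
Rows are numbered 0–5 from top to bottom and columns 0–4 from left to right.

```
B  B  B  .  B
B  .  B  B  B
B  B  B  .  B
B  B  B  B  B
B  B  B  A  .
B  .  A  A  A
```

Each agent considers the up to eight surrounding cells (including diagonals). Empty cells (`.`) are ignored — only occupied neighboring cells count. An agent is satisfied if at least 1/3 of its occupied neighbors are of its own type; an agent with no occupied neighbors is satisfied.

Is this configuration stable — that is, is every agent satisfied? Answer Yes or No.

Yes

(0,0)B 2/2 satisfied
(0,1)B 4/4 satisfied
(0,2)B 3/3 satisfied
(0,4)B 2/2 satisfied
(1,0)B 4/4 satisfied
(1,2)B 5/5 satisfied
(1,3)B 6/6 satisfied
(1,4)B 3/3 satisfied
(2,0)B 4/4 satisfied
(2,1)B 7/7 satisfied
(2,2)B 6/6 satisfied
(2,4)B 4/4 satisfied
(3,0)B 5/5 satisfied
(3,1)B 8/8 satisfied
(3,2)B 6/7 satisfied
(3,3)B 5/6 satisfied
(3,4)B 2/3 satisfied
(4,0)B 4/4 satisfied
(4,1)B 6/7 satisfied
(4,2)B 4/7 satisfied
(4,3)A 3/7 satisfied
(5,0)B 2/2 satisfied
(5,2)A 2/4 satisfied
(5,3)A 3/4 satisfied
(5,4)A 2/2 satisfied
All meet the threshold, so the configuration is stable.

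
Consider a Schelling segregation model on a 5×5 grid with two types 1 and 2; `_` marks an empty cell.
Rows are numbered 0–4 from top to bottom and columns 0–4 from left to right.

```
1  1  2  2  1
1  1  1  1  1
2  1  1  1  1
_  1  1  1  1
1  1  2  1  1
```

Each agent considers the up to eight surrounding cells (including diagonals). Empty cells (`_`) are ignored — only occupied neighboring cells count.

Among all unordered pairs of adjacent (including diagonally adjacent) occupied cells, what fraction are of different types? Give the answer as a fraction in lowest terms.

17/67

Scan each occupied cell's neighbors to the right and below (and the two forward diagonals) so each pair is counted once.
From row 0: 8 unlike of 17 pairs (running 8/17).
From row 1: 2 unlike of 17 pairs (running 10/34).
From row 2: 2 unlike of 15 pairs (running 12/49).
From row 3: 3 unlike of 14 pairs (running 15/63).
From row 4: 2 unlike of 4 pairs (running 17/67).
Total adjacent occupied pairs: 67; unlike-type pairs: 17.
17/67 is already in lowest terms.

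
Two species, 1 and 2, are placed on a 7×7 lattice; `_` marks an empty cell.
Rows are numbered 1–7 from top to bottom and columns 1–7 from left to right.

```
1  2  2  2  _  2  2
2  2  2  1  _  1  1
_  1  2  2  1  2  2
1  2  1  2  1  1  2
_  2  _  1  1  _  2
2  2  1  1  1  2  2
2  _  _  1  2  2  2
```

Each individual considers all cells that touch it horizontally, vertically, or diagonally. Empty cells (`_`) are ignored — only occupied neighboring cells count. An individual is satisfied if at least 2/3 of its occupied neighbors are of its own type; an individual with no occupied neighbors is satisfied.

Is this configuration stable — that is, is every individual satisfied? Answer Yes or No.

Row 1: (1,1)1 0/3 ✗ · (1,2)2 4/5 ✓ · (1,3)2 4/5 ✓ · (1,4)2 2/3 ✓ · (1,6)2 1/3 ✗ · (1,7)2 1/3 ✗
Row 2: (2,1)2 2/4 ✗ · (2,2)2 5/7 ✓ · (2,3)2 6/8 ✓ · (2,4)1 1/6 ✗ · (2,6)1 2/6 ✗ · (2,7)1 1/5 ✗
Row 3: (3,2)1 2/7 ✗ · (3,3)2 5/8 ✗ · (3,4)2 3/7 ✗ · (3,5)1 4/7 ✗ · (3,6)2 2/7 ✗ · (3,7)2 2/5 ✗
Row 4: (4,1)1 1/3 ✗ · (4,2)2 2/5 ✗ · (4,3)1 2/7 ✗ · (4,4)2 2/7 ✗ · (4,5)1 4/7 ✗ · (4,6)1 3/7 ✗ · (4,7)2 3/4 ✓
Row 5: (5,2)2 3/6 ✗ · (5,4)1 6/7 ✓ · (5,5)1 5/7 ✓ · (5,7)2 3/4 ✓
Row 6: (6,1)2 3/3 ✓ · (6,2)2 3/4 ✓ · (6,3)1 3/5 ✗ · (6,4)1 5/6 ✓ · (6,5)1 4/7 ✗ · (6,6)2 5/7 ✓ · (6,7)2 4/4 ✓
Row 7: (7,1)2 2/2 ✓ · (7,4)1 3/4 ✓ · (7,5)2 2/5 ✗ · (7,6)2 4/5 ✓ · (7,7)2 3/3 ✓
For instance (1,1) has only 0/3 same-type neighbors, below 2/3.

No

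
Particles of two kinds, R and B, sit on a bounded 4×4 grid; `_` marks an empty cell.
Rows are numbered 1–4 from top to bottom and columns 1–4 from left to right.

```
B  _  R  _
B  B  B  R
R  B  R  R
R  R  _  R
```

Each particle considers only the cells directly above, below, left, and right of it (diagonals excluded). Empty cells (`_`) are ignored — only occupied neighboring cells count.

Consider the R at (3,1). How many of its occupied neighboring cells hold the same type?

Occupied neighbors of (3,1): (2,1)=B, (4,1)=R, (3,2)=B.
Same type (R): 1 of 3.

1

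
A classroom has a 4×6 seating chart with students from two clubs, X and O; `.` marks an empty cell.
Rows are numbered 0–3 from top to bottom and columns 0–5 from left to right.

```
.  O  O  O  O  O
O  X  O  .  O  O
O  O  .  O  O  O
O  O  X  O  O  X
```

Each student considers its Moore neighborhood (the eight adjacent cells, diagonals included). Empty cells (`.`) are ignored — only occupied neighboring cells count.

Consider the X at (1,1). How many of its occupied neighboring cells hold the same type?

Occupied neighbors of (1,1): (0,1)=O, (0,2)=O, (1,0)=O, (1,2)=O, (2,0)=O, (2,1)=O.
Same type (X): 0 of 6.

0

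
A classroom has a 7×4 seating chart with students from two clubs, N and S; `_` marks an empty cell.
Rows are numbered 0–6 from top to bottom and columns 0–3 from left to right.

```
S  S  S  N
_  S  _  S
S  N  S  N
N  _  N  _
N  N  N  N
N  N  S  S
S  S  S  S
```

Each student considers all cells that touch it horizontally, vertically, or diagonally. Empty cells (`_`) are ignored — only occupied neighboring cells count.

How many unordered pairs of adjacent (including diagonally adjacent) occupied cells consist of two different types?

Scan each occupied cell's neighbors to the right and below (and the two forward diagonals) so each pair is counted once.
Row 0: S(0,0)–S(0,1)= S(0,0)–S(1,1)= S(0,1)–S(0,2)= S(0,1)–S(1,1)= S(0,2)–N(0,3)≠ S(0,2)–S(1,3)= S(0,2)–S(1,1)= N(0,3)–S(1,3)≠  → 2/8 unlike.
Row 1: S(1,1)–N(2,1)≠ S(1,1)–S(2,2)= S(1,1)–S(2,0)= S(1,3)–N(2,3)≠ S(1,3)–S(2,2)=  → 2/5 unlike.
Row 2: S(2,0)–N(2,1)≠ S(2,0)–N(3,0)≠ N(2,1)–S(2,2)≠ N(2,1)–N(3,2)= N(2,1)–N(3,0)= S(2,2)–N(2,3)≠ S(2,2)–N(3,2)≠ N(2,3)–N(3,2)=  → 5/8 unlike.
Row 3: N(3,0)–N(4,0)= N(3,0)–N(4,1)= N(3,2)–N(4,2)= N(3,2)–N(4,3)= N(3,2)–N(4,1)=  → 0/5 unlike.
Row 4: N(4,0)–N(4,1)= N(4,0)–N(5,0)= N(4,0)–N(5,1)= N(4,1)–N(4,2)= N(4,1)–N(5,1)= N(4,1)–S(5,2)≠ N(4,1)–N(5,0)= N(4,2)–N(4,3)= N(4,2)–S(5,2)≠ N(4,2)–S(5,3)≠ N(4,2)–N(5,1)= N(4,3)–S(5,3)≠ N(4,3)–S(5,2)≠  → 5/13 unlike.
Row 5: N(5,0)–N(5,1)= N(5,0)–S(6,0)≠ N(5,0)–S(6,1)≠ N(5,1)–S(5,2)≠ N(5,1)–S(6,1)≠ N(5,1)–S(6,2)≠ N(5,1)–S(6,0)≠ S(5,2)–S(5,3)= S(5,2)–S(6,2)= S(5,2)–S(6,3)= S(5,2)–S(6,1)= S(5,3)–S(6,3)= S(5,3)–S(6,2)=  → 6/13 unlike.
Row 6: S(6,0)–S(6,1)= S(6,1)–S(6,2)= S(6,2)–S(6,3)=  → 0/3 unlike.
Total adjacent occupied pairs: 55; unlike-type pairs: 20.

20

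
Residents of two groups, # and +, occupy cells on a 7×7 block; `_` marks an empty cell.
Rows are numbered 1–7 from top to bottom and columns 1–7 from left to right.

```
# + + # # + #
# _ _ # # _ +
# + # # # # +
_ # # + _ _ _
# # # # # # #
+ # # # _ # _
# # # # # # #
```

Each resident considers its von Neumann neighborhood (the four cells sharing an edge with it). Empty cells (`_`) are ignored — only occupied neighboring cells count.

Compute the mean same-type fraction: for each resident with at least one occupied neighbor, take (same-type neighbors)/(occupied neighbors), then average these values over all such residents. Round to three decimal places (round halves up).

Row 1: (1,1)# 1/2 · (1,2)+ 1/2 · (1,3)+ 1/2 · (1,4)# 2/3 · (1,5)# 2/3 · (1,6)+ 0/2 · (1,7)# 0/2
Row 2: (2,1)# 2/2 · (2,4)# 3/3 · (2,5)# 3/3 · (2,7)+ 1/2
Row 3: (3,1)# 1/2 · (3,2)+ 0/3 · (3,3)# 2/3 · (3,4)# 3/4 · (3,5)# 3/3 · (3,6)# 1/2 · (3,7)+ 1/2
Row 4: (4,2)# 2/3 · (4,3)# 3/4 · (4,4)+ 0/3
Row 5: (5,1)# 1/2 · (5,2)# 4/4 · (5,3)# 4/4 · (5,4)# 3/4 · (5,5)# 2/2 · (5,6)# 3/3 · (5,7)# 1/1
Row 6: (6,1)+ 0/3 · (6,2)# 3/4 · (6,3)# 4/4 · (6,4)# 3/3 · (6,6)# 2/2
Row 7: (7,1)# 1/2 · (7,2)# 3/3 · (7,3)# 3/3 · (7,4)# 3/3 · (7,5)# 2/2 · (7,6)# 3/3 · (7,7)# 1/1
Sum over 40 residents: 1/2 + 1/2 + 1/2 + 2/3 + 2/3 + 0/2 + 0/2 + 2/2 + 3/3 + 3/3 + 1/2 + 1/2 + 0/3 + 2/3 + 3/4 + 3/3 + 1/2 + 1/2 + 2/3 + 3/4 + 0/3 + 1/2 + 4/4 + 4/4 + 3/4 + 2/2 + 3/3 + 1/1 + 0/3 + 3/4 + 4/4 + 3/3 + 2/2 + 1/2 + 3/3 + 3/3 + 3/3 + 2/2 + 3/3 + 1/1 = 169/6; mean = 169/6 ÷ 40 = 169/240 = 0.704166… → 0.704.

0.704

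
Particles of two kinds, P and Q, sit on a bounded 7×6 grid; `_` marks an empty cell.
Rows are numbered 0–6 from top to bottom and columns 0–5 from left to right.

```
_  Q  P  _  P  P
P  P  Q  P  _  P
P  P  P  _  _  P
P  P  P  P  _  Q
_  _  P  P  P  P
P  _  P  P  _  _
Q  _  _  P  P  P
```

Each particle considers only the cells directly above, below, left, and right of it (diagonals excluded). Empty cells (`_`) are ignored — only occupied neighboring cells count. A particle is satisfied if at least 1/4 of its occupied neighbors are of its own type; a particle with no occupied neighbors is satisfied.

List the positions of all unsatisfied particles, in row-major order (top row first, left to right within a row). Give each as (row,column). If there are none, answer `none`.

(0,1), (0,2), (1,2), (1,3), (3,5), (5,0), (6,0)

Row 0: (0,1)Q 0/2 ✗ · (0,2)P 0/2 ✗ · (0,4)P 1/1 ✓ · (0,5)P 2/2 ✓
Row 1: (1,0)P 2/2 ✓ · (1,1)P 2/4 ✓ · (1,2)Q 0/4 ✗ · (1,3)P 0/1 ✗ · (1,5)P 2/2 ✓
Row 2: (2,0)P 3/3 ✓ · (2,1)P 4/4 ✓ · (2,2)P 2/3 ✓ · (2,5)P 1/2 ✓
Row 3: (3,0)P 2/2 ✓ · (3,1)P 3/3 ✓ · (3,2)P 4/4 ✓ · (3,3)P 2/2 ✓ · (3,5)Q 0/2 ✗
Row 4: (4,2)P 3/3 ✓ · (4,3)P 4/4 ✓ · (4,4)P 2/2 ✓ · (4,5)P 1/2 ✓
Row 5: (5,0)P 0/1 ✗ · (5,2)P 2/2 ✓ · (5,3)P 3/3 ✓
Row 6: (6,0)Q 0/1 ✗ · (6,3)P 2/2 ✓ · (6,4)P 2/2 ✓ · (6,5)P 1/1 ✓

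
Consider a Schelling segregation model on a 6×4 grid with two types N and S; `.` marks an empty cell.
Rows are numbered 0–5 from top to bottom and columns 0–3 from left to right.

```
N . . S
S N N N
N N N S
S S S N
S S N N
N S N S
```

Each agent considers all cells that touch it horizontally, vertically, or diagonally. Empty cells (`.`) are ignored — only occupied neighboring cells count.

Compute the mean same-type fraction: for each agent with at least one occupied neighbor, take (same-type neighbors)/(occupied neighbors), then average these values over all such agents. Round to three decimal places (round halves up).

Row 0: (0,0)N 1/2 · (0,3)S 0/2
Row 1: (1,0)S 0/4 · (1,1)N 5/6 · (1,2)N 4/6 · (1,3)N 2/4
Row 2: (2,0)N 2/5 · (2,1)N 4/8 · (2,2)N 5/8 · (2,3)S 1/5
Row 3: (3,0)S 3/5 · (3,1)S 4/8 · (3,2)S 3/8 · (3,3)N 3/5
Row 4: (4,0)S 4/5 · (4,1)S 5/8 · (4,2)N 3/8 · (4,3)N 3/5
Row 5: (5,0)N 0/3 · (5,1)S 2/5 · (5,2)N 2/5 · (5,3)S 0/3
Sum over 22 agents: 1/2 + 0/2 + 0/4 + 5/6 + 4/6 + 2/4 + 2/5 + 4/8 + 5/8 + 1/5 + 3/5 + 4/8 + 3/8 + 3/5 + 4/5 + 5/8 + 3/8 + 3/5 + 0/3 + 2/5 + 2/5 + 0/3 = 19/2; mean = 19/2 ÷ 22 = 19/44 = 0.431818… → 0.432.

0.432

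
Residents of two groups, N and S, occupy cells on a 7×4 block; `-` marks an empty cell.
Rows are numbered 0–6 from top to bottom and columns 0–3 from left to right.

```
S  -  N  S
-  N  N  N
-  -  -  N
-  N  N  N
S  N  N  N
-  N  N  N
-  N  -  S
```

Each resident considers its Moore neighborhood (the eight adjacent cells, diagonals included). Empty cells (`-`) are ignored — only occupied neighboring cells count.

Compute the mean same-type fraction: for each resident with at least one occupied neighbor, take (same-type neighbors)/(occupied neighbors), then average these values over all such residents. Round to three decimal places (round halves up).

0.682

(0,0)S 0/1
(0,2)N 3/4
(0,3)S 0/3
(1,1)N 2/3
(1,2)N 4/5
(1,3)N 3/4
(2,3)N 4/4
(3,1)N 3/4
(3,2)N 6/6
(3,3)N 4/4
(4,0)S 0/3
(4,1)N 5/6
(4,2)N 8/8
(4,3)N 5/5
(5,1)N 4/5
(5,2)N 6/7
(5,3)N 3/4
(6,1)N 2/2
(6,3)S 0/2
Sum over 19 residents: 0/1 + 3/4 + 0/3 + 2/3 + 4/5 + 3/4 + 4/4 + 3/4 + 6/6 + 4/4 + 0/3 + 5/6 + 8/8 + 5/5 + 4/5 + 6/7 + 3/4 + 2/2 + 0/2 = 907/70; mean = 907/70 ÷ 19 = 907/1330 = 0.681954… → 0.682.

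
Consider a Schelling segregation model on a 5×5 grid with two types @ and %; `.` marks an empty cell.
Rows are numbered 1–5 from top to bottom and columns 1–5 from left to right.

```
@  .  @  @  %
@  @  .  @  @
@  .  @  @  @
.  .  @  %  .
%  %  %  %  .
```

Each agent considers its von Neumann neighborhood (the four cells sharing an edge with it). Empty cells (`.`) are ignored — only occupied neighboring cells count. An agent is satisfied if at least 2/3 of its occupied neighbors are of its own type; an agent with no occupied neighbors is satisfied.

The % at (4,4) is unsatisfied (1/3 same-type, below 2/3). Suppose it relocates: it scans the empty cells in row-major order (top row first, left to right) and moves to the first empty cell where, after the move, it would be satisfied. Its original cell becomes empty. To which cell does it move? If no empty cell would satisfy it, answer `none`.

Vacating (4,4). Empty cells in order:
  (1,2): 0/3 same-type → still unsatisfied.
  (2,3): 0/4 same-type → still unsatisfied.
  (3,2): 0/3 same-type → still unsatisfied.
  (4,1): 1/2 same-type → still unsatisfied.
  (4,2): 1/2 same-type → still unsatisfied.
  (4,5): 0/1 same-type → still unsatisfied.
  (5,5): 1/1 same-type → satisfied — stop here.

(5,5)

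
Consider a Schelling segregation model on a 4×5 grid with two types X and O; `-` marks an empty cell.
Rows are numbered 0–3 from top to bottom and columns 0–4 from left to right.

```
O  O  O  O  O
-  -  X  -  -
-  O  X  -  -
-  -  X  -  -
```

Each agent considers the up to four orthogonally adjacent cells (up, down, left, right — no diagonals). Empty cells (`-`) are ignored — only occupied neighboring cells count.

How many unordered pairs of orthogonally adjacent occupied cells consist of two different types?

2

Scan each occupied cell's neighbors to the right and below so each pair is counted once.
From row 0: 1 unlike of 5 pairs (running 1/5).
From row 1: 0 unlike of 1 pairs (running 1/6).
From row 2: 1 unlike of 2 pairs (running 2/8).
Total adjacent occupied pairs: 8; unlike-type pairs: 2.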